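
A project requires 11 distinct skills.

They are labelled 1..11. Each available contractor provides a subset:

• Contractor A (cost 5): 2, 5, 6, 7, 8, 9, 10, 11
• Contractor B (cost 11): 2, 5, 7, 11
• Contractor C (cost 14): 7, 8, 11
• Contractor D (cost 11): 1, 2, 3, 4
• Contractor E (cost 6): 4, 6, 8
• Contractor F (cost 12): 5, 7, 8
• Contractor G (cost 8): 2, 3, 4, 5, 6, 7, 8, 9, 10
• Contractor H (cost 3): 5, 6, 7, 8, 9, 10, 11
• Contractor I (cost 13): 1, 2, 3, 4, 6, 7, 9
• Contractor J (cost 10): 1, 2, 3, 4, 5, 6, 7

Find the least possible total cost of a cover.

13

H, J together cover every skill (H ∪ J = {1, 2, 3, 4, 5, 6, 7, 8, 9, 10, 11}); total cost 3 + 10 = 13.
No covering selection has total cost below 13.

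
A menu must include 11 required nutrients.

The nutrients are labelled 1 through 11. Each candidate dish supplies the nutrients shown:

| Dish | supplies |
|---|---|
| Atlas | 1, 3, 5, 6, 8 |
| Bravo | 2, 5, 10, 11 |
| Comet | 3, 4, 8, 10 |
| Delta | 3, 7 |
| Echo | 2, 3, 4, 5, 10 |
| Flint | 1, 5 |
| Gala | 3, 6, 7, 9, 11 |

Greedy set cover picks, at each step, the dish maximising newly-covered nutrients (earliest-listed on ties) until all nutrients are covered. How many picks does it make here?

4

Greedy: pick Atlas (covers 5 new) → pick Bravo (covers 3 new) → pick Gala (covers 2 new) → pick Comet (covers 1 new). Total picks: 4.
(The true minimum cover uses only 3 dishes, so greedy is not optimal here.)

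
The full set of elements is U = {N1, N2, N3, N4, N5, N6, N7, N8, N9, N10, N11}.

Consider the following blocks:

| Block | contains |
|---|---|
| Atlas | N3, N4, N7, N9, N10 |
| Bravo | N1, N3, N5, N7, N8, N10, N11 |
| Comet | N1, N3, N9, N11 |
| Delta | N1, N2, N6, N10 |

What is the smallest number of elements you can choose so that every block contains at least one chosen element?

2

The 2 elements {N3, N6} hit every block.
No single element lies in every block, so at least 2 are needed and 2 is optimal.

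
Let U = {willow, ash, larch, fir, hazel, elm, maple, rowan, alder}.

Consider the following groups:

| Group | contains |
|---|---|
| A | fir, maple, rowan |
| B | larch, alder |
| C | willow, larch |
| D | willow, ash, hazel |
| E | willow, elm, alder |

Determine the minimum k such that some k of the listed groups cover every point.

A and C and D and E together: A ∪ C ∪ D ∪ E = {willow, ash, larch, fir, hazel, elm, maple, rowan, alder} — every point is covered.
No 3 of the 5 groups cover everything (all 10 combinations miss at least one point), so 4 is optimal.

4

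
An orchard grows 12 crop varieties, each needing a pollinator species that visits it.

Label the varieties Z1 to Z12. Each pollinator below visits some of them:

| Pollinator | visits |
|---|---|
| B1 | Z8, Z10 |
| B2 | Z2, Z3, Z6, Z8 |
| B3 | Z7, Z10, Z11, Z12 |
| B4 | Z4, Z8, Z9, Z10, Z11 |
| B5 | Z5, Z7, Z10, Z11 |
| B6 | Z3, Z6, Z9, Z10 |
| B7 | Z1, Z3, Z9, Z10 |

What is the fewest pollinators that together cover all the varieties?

5

B2 and B3 and B4 and B5 and B7 together: B2 ∪ B3 ∪ B4 ∪ B5 ∪ B7 = {Z1, Z2, Z3, Z4, Z5, Z6, Z7, Z8, Z9, Z10, Z11, Z12} — every variety is covered.
No 4 of the 7 pollinators cover everything (all 35 combinations miss at least one variety), so 5 is optimal.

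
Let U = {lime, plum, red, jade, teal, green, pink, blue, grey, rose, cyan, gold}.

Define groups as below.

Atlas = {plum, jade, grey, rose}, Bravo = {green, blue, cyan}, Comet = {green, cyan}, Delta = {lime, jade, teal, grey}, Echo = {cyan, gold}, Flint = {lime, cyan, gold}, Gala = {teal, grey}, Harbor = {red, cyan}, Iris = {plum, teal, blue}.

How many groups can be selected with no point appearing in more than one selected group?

2

Comet, Iris are pairwise disjoint (Comet={green,cyan}; Iris={plum,teal,blue}).
Every remaining group overlaps one of these, and no 3 of the listed groups are pairwise disjoint, so 2 is the maximum.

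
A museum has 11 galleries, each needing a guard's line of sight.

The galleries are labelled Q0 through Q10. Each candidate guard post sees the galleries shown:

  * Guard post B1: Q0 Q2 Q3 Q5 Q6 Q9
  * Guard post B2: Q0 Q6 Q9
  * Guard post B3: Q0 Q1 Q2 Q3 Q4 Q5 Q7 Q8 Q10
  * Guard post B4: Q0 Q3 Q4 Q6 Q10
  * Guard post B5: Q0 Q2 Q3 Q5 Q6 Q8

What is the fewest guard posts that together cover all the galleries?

B1 and B3 together: B1 ∪ B3 = {Q0, Q1, Q2, Q3, Q4, Q5, Q6, Q7, Q8, Q9, Q10} — every gallery is covered.
No single guard post has all 11 galleries (the largest, B3, has 9), so 2 is optimal.

2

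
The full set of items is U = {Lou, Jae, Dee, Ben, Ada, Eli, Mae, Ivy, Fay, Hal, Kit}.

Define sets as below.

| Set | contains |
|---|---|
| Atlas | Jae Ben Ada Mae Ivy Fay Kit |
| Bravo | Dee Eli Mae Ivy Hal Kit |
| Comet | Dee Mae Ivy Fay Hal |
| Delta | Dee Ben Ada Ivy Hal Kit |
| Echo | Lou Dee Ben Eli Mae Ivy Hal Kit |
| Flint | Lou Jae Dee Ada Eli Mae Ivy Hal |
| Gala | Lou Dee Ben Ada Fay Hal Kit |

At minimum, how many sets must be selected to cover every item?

Atlas and Echo cover everything between them: the union {Lou, Jae, Dee, Ben, Ada, Eli, Mae, Ivy, Fay, Hal, Kit} is all of U.
No single set has all 11 items (the largest, Echo, has 8), so 2 is optimal.

2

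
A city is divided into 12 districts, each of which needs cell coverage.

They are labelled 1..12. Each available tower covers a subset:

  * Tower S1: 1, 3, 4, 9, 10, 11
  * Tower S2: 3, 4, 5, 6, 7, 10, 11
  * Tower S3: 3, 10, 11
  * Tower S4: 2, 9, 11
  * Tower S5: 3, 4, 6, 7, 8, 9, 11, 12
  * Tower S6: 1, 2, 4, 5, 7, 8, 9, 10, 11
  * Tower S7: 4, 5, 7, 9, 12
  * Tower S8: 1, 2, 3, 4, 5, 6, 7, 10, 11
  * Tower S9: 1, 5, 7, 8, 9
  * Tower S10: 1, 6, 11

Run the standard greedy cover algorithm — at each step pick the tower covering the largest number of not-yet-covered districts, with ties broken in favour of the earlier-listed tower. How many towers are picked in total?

Greedy: pick S6 (covers 9 new) → pick S5 (covers 3 new). Total picks: 2.

2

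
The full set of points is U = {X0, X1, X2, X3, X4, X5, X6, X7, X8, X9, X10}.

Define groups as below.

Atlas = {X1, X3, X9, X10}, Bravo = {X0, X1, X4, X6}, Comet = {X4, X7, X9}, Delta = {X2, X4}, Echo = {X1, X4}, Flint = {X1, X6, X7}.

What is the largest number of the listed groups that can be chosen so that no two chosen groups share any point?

Delta, Flint are pairwise disjoint (Delta={X2,X4}; Flint={X1,X6,X7}).
Every remaining group overlaps one of these, and no 3 of the listed groups are pairwise disjoint, so 2 is the maximum.

2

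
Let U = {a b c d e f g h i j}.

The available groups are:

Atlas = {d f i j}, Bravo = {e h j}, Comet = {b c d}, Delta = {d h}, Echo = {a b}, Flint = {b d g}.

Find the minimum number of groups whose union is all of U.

5

Atlas, Bravo, Comet, Echo, and Flint cover everything between them: the union {a, b, c, d, e, f, g, h, i, j} is all of U.
No 4 of the 6 groups cover everything (all 15 combinations miss at least one item), so 5 is optimal.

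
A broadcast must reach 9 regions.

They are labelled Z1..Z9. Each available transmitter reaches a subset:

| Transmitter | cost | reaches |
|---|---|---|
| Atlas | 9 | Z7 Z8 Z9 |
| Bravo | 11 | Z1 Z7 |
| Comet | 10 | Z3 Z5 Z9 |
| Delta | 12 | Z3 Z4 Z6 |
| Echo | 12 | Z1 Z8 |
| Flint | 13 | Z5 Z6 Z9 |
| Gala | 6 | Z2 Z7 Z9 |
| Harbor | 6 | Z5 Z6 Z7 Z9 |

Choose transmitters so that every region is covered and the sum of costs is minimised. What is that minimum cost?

Delta, Echo, Gala, Harbor together cover every region (Delta ∪ Echo ∪ Gala ∪ Harbor = {Z1, Z2, Z3, Z4, Z5, Z6, Z7, Z8, Z9}); total cost 12 + 12 + 6 + 6 = 36.
No covering selection has total cost below 36.

36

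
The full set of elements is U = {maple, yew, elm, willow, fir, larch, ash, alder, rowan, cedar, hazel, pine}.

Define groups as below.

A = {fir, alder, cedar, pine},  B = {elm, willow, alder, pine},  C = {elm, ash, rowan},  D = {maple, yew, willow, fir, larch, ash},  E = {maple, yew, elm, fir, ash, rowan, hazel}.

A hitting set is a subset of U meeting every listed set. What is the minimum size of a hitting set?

2

The 2 elements {ash, pine} hit every group.
The groups A, C are pairwise disjoint, so any hitting set needs a separate element for each — at least 2. Hence 2 is optimal.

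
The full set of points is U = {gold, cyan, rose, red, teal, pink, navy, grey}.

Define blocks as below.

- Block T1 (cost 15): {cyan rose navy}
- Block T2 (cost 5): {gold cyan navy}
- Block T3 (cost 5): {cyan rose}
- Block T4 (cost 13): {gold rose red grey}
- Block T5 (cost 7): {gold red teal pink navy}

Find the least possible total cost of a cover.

25

T2, T4, T5 together cover every point (T2 ∪ T4 ∪ T5 = {gold, cyan, rose, red, teal, pink, navy, grey}); total cost 5 + 13 + 7 = 25.
No covering selection has total cost below 25.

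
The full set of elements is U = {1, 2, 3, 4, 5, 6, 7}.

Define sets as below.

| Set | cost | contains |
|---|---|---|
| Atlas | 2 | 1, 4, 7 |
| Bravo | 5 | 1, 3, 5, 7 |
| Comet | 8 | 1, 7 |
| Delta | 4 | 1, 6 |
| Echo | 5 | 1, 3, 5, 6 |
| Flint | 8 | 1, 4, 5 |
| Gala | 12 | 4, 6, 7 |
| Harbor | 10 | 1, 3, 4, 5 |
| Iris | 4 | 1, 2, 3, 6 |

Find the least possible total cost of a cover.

Atlas, Bravo, Iris together cover every element (Atlas ∪ Bravo ∪ Iris = {1, 2, 3, 4, 5, 6, 7}); total cost 2 + 5 + 4 = 11.
No covering selection has total cost below 11.

11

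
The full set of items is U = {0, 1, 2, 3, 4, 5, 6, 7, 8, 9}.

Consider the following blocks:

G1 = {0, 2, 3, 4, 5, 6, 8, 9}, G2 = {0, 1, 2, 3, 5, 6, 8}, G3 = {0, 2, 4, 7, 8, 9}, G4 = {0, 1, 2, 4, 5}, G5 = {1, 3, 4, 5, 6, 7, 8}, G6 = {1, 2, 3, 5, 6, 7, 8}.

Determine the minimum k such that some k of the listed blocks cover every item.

2

G1 and G6 together: G1 ∪ G6 = {0, 1, 2, 3, 4, 5, 6, 7, 8, 9} — every item is covered.
No single block has all 10 items (the largest, G1, has 8), so 2 is optimal.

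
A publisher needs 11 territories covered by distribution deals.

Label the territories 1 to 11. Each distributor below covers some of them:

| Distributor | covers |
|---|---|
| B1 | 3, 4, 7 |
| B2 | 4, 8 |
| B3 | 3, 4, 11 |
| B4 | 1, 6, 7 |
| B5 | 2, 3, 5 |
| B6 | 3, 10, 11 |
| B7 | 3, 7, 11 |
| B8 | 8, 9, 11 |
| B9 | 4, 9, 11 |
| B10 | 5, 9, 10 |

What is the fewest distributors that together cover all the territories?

Take {B2, B4, B5, B8, B10}. Their union is {1, 2, 3, 4, 5, 6, 7, 8, 9, 10, 11}, which is all 11 territories.
No 4 of the 10 distributors cover everything (all 210 combinations miss at least one territory), so 5 is optimal.

5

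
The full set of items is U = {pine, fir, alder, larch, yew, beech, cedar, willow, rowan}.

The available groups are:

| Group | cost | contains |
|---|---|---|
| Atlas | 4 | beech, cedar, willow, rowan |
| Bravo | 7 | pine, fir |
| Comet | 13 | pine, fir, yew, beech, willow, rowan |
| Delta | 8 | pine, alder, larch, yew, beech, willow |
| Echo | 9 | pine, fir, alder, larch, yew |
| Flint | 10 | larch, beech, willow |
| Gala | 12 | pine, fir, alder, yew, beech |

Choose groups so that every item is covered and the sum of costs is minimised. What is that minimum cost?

13

Atlas, Echo together cover every item (Atlas ∪ Echo = {pine, fir, alder, larch, yew, beech, cedar, willow, rowan}); total cost 4 + 9 = 13.
No covering selection has total cost below 13.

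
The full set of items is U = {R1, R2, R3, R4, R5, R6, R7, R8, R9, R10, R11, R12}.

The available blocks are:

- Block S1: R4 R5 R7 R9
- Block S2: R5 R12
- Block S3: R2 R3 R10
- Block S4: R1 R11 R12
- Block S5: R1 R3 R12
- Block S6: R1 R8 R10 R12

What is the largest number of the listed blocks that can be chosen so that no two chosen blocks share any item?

3

S1, S3, S4 are pairwise disjoint (S1={R4,R5,R7,R9}; S3={R2,R3,R10}; S4={R1,R11,R12}).
Every remaining block overlaps one of these, and no 4 of the listed blocks are pairwise disjoint, so 3 is the maximum.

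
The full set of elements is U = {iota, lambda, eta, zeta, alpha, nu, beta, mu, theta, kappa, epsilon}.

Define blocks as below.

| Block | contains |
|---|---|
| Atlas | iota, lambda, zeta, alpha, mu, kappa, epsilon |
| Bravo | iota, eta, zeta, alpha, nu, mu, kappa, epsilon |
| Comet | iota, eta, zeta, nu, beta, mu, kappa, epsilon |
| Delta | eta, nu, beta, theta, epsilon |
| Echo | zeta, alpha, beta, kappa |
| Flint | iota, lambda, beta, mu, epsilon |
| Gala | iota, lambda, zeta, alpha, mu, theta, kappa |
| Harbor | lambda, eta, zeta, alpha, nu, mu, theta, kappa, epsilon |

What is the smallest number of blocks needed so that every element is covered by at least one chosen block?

Comet and Gala cover everything between them: the union {iota, lambda, eta, zeta, alpha, nu, beta, mu, theta, kappa, epsilon} is all of U.
No single block has all 11 elements (the largest, Harbor, has 9), so 2 is optimal.

2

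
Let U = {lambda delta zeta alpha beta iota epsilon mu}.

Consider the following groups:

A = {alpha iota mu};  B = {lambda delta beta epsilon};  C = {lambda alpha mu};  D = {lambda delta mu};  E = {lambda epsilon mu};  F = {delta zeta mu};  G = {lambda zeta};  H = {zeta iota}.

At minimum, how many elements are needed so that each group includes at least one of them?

Take T = {zeta, epsilon, mu}. Each listed group contains at least one of these, so T is a hitting set of size 3.
No choice of 2 elements meets every group, so 3 is the minimum.

3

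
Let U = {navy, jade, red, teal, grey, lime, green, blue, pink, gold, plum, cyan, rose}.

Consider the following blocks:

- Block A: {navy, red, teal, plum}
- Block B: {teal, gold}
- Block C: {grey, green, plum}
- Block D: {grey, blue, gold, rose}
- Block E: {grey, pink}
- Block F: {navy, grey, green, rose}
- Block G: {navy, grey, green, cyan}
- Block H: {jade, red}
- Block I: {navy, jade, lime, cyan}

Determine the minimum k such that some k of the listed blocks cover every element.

Take {A, D, E, F, I}. Their union is {navy, jade, red, teal, grey, lime, green, blue, pink, gold, plum, cyan, rose}, which is all 13 elements.
No 4 of the 9 blocks cover everything (all 126 combinations miss at least one element), so 5 is optimal.

5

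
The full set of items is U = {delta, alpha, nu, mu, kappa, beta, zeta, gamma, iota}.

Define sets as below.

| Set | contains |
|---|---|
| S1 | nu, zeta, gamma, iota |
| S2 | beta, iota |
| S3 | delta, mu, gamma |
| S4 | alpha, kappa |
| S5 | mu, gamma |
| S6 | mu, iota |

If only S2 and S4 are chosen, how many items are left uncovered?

Union of S2, S4 = {alpha, kappa, beta, iota}.
Not covered: delta, nu, mu, zeta, gamma — 5 items.

5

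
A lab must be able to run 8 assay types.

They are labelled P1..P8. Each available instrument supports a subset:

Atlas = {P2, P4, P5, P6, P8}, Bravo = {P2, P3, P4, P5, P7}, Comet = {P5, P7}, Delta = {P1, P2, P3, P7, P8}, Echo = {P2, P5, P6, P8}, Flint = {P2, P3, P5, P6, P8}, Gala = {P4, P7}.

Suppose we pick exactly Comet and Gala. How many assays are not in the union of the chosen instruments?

5

Union of Comet, Gala = {P4, P5, P7}.
Not covered: P1, P2, P3, P6, P8 — 5 assays.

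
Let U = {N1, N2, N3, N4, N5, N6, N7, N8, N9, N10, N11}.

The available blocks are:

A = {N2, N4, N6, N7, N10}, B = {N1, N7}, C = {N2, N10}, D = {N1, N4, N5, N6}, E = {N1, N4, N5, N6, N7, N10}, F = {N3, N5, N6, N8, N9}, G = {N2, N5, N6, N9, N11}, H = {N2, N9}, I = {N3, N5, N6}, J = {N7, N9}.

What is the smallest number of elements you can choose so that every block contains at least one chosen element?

3

T = {N2, N6, N7} meets every block (each contains at least one member of T), and |T| = 3.
The blocks C, D, J are pairwise disjoint, so any hitting set needs a separate element for each — at least 3. Hence 3 is optimal.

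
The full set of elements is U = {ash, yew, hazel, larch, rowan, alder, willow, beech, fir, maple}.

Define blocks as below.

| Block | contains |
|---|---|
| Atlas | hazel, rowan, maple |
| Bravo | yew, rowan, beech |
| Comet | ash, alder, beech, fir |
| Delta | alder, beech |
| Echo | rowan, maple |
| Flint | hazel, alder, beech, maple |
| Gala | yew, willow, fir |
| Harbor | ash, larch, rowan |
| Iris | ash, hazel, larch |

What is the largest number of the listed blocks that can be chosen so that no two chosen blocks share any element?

4

Delta, Echo, Gala, Iris are pairwise disjoint (Delta={alder,beech}; Echo={rowan,maple}; Gala={yew,willow,fir}; Iris={ash,hazel,larch}).
Every remaining block overlaps one of these, and no 5 of the listed blocks are pairwise disjoint, so 4 is the maximum.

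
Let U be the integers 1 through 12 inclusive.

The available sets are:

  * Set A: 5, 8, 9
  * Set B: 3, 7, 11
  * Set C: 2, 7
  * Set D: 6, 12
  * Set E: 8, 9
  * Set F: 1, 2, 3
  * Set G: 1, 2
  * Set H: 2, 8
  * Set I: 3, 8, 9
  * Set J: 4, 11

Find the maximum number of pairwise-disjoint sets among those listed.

4

A, D, G, J are pairwise disjoint (A={5,8,9}; D={6,12}; G={1,2}; J={4,11}).
Every remaining set overlaps one of these, and no 5 of the listed sets are pairwise disjoint, so 4 is the maximum.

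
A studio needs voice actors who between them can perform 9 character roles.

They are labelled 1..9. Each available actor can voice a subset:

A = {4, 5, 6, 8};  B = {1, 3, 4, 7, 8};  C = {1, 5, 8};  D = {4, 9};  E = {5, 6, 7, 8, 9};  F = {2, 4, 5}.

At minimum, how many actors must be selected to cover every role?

3

Take {B, E, F}. Their union is {1, 2, 3, 4, 5, 6, 7, 8, 9}, which is all 9 roles.
Only F contains 2, so F is forced; the remaining 6 roles need at least 2 more actors (each remaining actor adds at most 4) — so at least 3 actors are needed, and 3 is optimal.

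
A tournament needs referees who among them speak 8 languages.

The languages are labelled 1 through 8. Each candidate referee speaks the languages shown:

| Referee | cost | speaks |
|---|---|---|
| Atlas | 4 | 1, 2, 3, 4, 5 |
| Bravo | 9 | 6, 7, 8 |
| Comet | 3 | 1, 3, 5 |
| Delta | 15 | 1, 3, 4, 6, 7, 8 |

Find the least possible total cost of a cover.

13

Atlas, Bravo together cover every language (Atlas ∪ Bravo = {1, 2, 3, 4, 5, 6, 7, 8}); total cost 4 + 9 = 13.
No covering selection has total cost below 13.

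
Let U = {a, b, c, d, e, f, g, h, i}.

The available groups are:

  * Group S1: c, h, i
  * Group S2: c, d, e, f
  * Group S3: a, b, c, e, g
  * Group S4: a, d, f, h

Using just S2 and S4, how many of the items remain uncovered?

3

Union of S2, S4 = {a, c, d, e, f, h}.
Not covered: b, g, i — 3 items.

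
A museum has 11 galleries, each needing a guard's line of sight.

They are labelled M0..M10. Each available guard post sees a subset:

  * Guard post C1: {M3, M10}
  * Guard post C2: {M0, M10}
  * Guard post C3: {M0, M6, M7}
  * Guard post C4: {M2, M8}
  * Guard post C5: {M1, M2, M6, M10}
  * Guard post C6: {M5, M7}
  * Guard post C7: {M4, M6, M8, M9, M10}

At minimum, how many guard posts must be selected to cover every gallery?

5

Take {C1, C3, C5, C6, C7}. Their union is {M0, M1, M2, M3, M4, M5, M6, M7, M8, M9, M10}, which is all 11 galleries.
No 4 of the 7 guard posts cover everything (all 35 combinations miss at least one gallery), so 5 is optimal.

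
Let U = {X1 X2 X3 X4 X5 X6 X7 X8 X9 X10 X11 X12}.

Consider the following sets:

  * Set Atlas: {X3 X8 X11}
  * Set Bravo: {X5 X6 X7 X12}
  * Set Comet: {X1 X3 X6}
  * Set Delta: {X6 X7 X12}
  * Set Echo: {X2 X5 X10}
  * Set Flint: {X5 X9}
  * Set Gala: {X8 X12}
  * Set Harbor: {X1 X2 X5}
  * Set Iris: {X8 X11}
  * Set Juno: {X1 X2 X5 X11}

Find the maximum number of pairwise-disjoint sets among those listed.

3

Comet, Echo, Gala are pairwise disjoint (Comet={X1,X3,X6}; Echo={X2,X5,X10}; Gala={X8,X12}).
Every remaining set overlaps one of these, and no 4 of the listed sets are pairwise disjoint, so 3 is the maximum.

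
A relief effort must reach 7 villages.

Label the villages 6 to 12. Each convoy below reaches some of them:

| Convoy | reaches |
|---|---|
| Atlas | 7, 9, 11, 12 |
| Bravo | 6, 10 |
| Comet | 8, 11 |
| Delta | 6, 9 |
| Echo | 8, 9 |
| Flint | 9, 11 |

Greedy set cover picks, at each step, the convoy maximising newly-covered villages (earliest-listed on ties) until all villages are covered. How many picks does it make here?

3

Greedy: pick Atlas (covers 4 new) → pick Bravo (covers 2 new) → pick Comet (covers 1 new). Total picks: 3.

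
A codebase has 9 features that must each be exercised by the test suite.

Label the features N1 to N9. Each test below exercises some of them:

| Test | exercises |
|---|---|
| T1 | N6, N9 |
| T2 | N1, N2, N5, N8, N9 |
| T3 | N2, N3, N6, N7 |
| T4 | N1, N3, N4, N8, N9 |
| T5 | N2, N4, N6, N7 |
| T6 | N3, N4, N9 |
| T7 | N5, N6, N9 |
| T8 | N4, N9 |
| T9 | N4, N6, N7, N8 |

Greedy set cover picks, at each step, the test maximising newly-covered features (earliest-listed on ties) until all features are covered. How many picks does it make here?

Greedy: pick T2 (covers 5 new) → pick T3 (covers 3 new) → pick T4 (covers 1 new). Total picks: 3.

3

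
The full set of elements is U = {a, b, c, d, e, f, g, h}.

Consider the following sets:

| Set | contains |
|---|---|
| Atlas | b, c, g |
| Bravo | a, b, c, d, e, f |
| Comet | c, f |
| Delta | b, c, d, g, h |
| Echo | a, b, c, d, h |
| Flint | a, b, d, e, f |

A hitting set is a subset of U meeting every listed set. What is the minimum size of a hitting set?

The 2 elements {c, d} hit every set.
No single element lies in every set, so at least 2 are needed and 2 is optimal.

2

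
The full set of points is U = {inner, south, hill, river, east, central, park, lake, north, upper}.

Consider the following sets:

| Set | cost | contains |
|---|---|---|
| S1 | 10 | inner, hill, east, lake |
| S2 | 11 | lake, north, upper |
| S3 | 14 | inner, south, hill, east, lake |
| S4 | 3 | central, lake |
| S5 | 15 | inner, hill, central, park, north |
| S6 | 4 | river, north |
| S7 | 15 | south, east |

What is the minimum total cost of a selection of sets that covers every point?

S2, S3, S5, S6 together cover every point (S2 ∪ S3 ∪ S5 ∪ S6 = {inner, south, hill, river, east, central, park, lake, north, upper}); total cost 11 + 14 + 15 + 4 = 44.
The greedy pick S4, S6, S1, S2, S3, S5 costs 57; no covering selection beats 44.

44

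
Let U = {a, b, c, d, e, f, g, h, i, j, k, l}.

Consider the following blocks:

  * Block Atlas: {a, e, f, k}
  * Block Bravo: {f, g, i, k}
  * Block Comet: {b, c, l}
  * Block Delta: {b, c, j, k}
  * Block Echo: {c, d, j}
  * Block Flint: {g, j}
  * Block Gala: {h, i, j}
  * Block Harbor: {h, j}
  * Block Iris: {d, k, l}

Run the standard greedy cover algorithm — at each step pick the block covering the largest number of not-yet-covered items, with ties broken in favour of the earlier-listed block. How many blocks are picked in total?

Greedy: pick Atlas (covers 4 new) → pick Comet (covers 3 new) → pick Gala (covers 3 new) → pick Bravo (covers 1 new) → pick Echo (covers 1 new). Total picks: 5.

5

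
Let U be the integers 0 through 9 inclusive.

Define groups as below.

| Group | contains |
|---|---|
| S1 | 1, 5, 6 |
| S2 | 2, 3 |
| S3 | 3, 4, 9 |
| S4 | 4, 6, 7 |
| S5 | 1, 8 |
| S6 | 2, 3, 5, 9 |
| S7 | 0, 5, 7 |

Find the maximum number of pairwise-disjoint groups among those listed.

3

S2, S4, S5 are pairwise disjoint (S2={2,3}; S4={4,6,7}; S5={1,8}).
Every remaining group overlaps one of these, and no 4 of the listed groups are pairwise disjoint, so 3 is the maximum.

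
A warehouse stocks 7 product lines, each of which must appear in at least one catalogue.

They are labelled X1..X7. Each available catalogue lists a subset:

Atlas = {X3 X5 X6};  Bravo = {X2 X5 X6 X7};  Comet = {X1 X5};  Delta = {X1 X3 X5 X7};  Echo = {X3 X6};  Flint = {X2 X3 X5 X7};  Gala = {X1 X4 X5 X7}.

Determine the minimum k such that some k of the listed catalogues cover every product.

3

Bravo and Flint and Gala together: Bravo ∪ Flint ∪ Gala = {X1, X2, X3, X4, X5, X6, X7} — every product is covered.
Only Gala contains X4, so Gala is forced; the remaining 3 products need at least 2 more catalogues (each remaining catalogue adds at most 2) — so at least 3 catalogues are needed, and 3 is optimal.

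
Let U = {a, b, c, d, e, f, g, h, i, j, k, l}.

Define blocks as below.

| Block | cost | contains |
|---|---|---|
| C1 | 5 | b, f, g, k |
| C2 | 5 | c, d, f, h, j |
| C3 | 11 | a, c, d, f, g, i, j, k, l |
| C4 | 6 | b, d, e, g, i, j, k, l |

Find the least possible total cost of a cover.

22

C2, C3, C4 together cover every item (C2 ∪ C3 ∪ C4 = {a, b, c, d, e, f, g, h, i, j, k, l}); total cost 5 + 11 + 6 = 22.
No covering selection has total cost below 22.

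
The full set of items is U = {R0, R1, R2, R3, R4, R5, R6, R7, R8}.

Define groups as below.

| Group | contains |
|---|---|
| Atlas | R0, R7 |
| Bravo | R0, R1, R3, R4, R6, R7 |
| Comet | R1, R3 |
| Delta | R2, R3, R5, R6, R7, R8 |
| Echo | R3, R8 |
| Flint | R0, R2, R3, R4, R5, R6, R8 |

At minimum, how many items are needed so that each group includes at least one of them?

2

The 2 items {R3, R7} hit every group.
The groups Atlas, Echo are pairwise disjoint, so any hitting set needs a separate item for each — at least 2. Hence 2 is optimal.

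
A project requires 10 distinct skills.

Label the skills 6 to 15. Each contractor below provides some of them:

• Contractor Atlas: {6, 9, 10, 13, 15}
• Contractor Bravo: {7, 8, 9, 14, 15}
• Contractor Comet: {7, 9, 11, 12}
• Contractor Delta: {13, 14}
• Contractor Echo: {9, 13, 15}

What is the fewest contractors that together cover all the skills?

3

Atlas and Bravo and Comet together: Atlas ∪ Bravo ∪ Comet = {6, 7, 8, 9, 10, 11, 12, 13, 14, 15} — every skill is covered.
Only Atlas contains 6, so Atlas is forced; the remaining 5 skills need at least 2 more contractors (each remaining contractor adds at most 3) — so at least 3 contractors are needed, and 3 is optimal.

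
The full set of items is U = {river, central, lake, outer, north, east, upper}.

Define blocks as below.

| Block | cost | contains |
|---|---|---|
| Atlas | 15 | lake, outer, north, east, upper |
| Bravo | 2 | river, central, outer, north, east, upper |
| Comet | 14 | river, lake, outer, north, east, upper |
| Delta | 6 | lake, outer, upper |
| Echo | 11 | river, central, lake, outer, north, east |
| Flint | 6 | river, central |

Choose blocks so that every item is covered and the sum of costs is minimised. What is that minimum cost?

8

Bravo, Delta together cover every item (Bravo ∪ Delta = {river, central, lake, outer, north, east, upper}); total cost 2 + 6 = 8.
No covering selection has total cost below 8.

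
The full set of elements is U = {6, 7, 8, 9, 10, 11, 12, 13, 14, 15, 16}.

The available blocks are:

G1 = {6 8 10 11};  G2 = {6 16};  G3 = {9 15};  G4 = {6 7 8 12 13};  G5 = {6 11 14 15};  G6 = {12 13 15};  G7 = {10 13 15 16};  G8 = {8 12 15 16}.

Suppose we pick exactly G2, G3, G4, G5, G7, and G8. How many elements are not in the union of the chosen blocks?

0

Union of G2, G3, G4, G5, G7, G8 = {6, 7, 8, 9, 10, 11, 12, 13, 14, 15, 16} — that's every element, so 0 are uncovered.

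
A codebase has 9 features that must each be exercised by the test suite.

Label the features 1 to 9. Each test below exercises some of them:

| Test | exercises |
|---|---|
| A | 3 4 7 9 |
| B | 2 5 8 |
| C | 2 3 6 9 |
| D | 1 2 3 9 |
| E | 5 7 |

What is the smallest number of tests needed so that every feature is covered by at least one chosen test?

A and B and C and D together: A ∪ B ∪ C ∪ D = {1, 2, 3, 4, 5, 6, 7, 8, 9} — every feature is covered.
Only D contains 1, so D is forced; the remaining 5 features need at least 3 more tests (each remaining test adds at most 2) — so at least 4 tests are needed, and 4 is optimal.

4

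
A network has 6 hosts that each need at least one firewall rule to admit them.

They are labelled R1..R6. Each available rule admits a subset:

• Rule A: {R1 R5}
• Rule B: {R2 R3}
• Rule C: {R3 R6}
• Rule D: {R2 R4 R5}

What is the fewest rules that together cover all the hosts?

A and C and D together: A ∪ C ∪ D = {R1, R2, R3, R4, R5, R6} — every host is covered.
Only A contains R1, so A is forced; the remaining 4 hosts need at least 2 more rules (each remaining rule adds at most 2) — so at least 3 rules are needed, and 3 is optimal.

3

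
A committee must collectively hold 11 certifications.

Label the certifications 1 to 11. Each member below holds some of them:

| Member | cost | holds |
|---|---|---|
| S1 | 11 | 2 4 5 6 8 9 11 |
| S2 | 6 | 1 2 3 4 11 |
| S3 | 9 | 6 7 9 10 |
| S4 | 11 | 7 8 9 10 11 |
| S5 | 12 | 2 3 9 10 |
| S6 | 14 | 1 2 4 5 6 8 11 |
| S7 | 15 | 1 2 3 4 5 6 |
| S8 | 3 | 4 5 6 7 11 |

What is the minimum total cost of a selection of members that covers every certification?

S2, S4, S8 together cover every certification (S2 ∪ S4 ∪ S8 = {1, 2, 3, 4, 5, 6, 7, 8, 9, 10, 11}); total cost 6 + 11 + 3 = 20.
No covering selection has total cost below 20.

20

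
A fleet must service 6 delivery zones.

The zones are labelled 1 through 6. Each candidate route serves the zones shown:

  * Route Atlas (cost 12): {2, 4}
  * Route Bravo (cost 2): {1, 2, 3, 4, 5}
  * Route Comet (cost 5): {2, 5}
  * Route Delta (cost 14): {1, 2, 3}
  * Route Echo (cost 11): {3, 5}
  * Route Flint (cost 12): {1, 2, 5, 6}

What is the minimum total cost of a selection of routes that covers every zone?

14

Bravo, Flint together cover every zone (Bravo ∪ Flint = {1, 2, 3, 4, 5, 6}); total cost 2 + 12 = 14.
No covering selection has total cost below 14.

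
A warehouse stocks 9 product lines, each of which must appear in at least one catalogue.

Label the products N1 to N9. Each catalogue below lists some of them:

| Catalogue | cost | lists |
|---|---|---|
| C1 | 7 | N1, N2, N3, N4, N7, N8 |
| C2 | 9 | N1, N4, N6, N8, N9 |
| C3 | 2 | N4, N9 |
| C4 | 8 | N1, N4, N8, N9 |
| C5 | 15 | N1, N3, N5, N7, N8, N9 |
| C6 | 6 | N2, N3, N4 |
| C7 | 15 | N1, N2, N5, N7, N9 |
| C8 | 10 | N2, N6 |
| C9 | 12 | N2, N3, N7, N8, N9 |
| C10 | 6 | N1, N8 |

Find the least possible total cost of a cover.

C3, C5, C8 together cover every product (C3 ∪ C5 ∪ C8 = {N1, N2, N3, N4, N5, N6, N7, N8, N9}); total cost 2 + 15 + 10 = 27.
The greedy pick C3, C1, C2, C5 costs 33; no covering selection beats 27.

27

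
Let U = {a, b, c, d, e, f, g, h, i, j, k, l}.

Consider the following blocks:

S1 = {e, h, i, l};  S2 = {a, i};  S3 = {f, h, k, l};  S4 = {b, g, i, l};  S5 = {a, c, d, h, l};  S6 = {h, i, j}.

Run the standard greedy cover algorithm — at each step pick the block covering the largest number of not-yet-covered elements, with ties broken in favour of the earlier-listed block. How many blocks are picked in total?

5

Greedy: pick S5 (covers 5 new) → pick S4 (covers 3 new) → pick S3 (covers 2 new) → pick S1 (covers 1 new) → pick S6 (covers 1 new). Total picks: 5.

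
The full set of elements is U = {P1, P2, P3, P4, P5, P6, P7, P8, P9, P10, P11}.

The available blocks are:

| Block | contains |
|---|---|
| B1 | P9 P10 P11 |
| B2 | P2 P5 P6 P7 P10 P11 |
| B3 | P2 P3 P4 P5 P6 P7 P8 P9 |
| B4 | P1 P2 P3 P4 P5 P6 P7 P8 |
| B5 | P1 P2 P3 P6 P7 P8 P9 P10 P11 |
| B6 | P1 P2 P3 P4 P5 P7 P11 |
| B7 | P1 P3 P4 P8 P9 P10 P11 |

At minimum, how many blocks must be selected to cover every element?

B2 and B7 cover everything between them: the union {P1, P2, P3, P4, P5, P6, P7, P8, P9, P10, P11} is all of U.
No single block has all 11 elements (the largest, B5, has 9), so 2 is optimal.

2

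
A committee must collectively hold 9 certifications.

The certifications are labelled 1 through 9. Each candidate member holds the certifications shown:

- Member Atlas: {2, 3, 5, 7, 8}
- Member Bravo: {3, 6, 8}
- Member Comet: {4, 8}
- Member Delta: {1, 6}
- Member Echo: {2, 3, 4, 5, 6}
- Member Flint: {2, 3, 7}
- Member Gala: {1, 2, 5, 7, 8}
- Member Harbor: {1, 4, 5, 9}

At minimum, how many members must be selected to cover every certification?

Take {Atlas, Delta, Harbor}. Their union is {1, 2, 3, 4, 5, 6, 7, 8, 9}, which is all 9 certifications.
Only Harbor contains 9, so Harbor is forced; the remaining 5 certifications need at least 2 more members (each remaining member adds at most 4) — so at least 3 members are needed, and 3 is optimal.

3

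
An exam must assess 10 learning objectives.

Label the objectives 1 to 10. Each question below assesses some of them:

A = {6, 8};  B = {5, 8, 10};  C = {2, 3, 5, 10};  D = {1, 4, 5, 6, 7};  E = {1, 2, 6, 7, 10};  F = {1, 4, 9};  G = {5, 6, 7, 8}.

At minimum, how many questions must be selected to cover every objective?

3

Take {C, F, G}. Their union is {1, 2, 3, 4, 5, 6, 7, 8, 9, 10}, which is all 10 objectives.
Only C contains 3, so C is forced; the remaining 6 objectives need at least 2 more questions (each remaining question adds at most 4) — so at least 3 questions are needed, and 3 is optimal.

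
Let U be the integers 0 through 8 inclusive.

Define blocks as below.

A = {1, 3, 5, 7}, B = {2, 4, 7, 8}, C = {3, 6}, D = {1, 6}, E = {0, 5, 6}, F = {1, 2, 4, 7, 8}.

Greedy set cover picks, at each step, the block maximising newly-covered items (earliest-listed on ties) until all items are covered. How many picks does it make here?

Greedy: pick F (covers 5 new) → pick E (covers 3 new) → pick A (covers 1 new). Total picks: 3.

3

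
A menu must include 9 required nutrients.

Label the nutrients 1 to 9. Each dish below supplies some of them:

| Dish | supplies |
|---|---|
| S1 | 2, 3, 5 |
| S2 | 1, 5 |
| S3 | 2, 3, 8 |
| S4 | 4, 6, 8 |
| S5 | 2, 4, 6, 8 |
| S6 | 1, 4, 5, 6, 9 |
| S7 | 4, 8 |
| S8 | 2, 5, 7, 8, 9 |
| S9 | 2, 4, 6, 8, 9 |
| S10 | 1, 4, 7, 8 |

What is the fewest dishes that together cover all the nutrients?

S3 and S6 and S10 together: S3 ∪ S6 ∪ S10 = {1, 2, 3, 4, 5, 6, 7, 8, 9} — every nutrient is covered.
No 2 of the 10 dishes cover everything (all 45 combinations miss at least one nutrient), so 3 is optimal.

3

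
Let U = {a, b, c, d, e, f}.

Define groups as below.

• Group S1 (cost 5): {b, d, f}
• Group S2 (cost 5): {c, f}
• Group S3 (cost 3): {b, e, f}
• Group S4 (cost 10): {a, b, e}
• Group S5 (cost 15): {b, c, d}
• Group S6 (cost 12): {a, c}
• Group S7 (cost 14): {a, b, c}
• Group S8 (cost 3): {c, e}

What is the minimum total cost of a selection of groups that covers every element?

S1, S4, S8 together cover every element (S1 ∪ S4 ∪ S8 = {a, b, c, d, e, f}); total cost 5 + 10 + 3 = 18.
The greedy pick S3, S8, S1, S4 costs 21; no covering selection beats 18.

18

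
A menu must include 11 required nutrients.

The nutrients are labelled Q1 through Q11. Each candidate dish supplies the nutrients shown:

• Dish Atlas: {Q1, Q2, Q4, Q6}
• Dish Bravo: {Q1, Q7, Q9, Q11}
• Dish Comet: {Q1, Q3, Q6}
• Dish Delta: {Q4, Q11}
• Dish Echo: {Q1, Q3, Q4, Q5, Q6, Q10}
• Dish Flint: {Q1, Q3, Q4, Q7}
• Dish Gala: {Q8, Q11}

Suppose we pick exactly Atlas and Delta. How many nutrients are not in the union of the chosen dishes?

6

Union of Atlas, Delta = {Q1, Q2, Q4, Q6, Q11}.
Not covered: Q3, Q5, Q7, Q8, Q9, Q10 — 6 nutrients.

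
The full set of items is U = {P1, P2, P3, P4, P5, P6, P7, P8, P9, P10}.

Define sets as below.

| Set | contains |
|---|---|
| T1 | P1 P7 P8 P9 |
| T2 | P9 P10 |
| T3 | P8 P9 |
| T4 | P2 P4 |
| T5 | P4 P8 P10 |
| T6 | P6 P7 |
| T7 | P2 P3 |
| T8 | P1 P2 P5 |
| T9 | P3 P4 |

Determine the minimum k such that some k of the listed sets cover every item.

T3, T5, T6, T7, and T8 cover everything between them: the union {P1, P2, P3, P4, P5, P6, P7, P8, P9, P10} is all of U.
No 4 of the 9 sets cover everything (all 126 combinations miss at least one item), so 5 is optimal.

5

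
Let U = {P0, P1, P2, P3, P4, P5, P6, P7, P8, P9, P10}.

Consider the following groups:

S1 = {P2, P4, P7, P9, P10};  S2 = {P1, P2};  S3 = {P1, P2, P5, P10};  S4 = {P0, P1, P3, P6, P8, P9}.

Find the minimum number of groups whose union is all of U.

3

Take {S1, S3, S4}. Their union is {P0, P1, P2, P3, P4, P5, P6, P7, P8, P9, P10}, which is all 11 elements.
Only S4 contains P0, so S4 is forced; the remaining 5 elements need at least 2 more groups (each remaining group adds at most 4) — so at least 3 groups are needed, and 3 is optimal.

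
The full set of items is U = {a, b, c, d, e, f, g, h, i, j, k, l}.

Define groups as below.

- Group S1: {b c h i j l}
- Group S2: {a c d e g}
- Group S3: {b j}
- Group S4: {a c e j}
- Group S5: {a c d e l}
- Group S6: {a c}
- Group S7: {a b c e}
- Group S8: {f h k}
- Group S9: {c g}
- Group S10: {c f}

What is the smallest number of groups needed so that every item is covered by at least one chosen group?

S1 and S2 and S8 together: S1 ∪ S2 ∪ S8 = {a, b, c, d, e, f, g, h, i, j, k, l} — every item is covered.
Only S1 contains i, so S1 is forced; the remaining 6 items need at least 2 more groups (each remaining group adds at most 4) — so at least 3 groups are needed, and 3 is optimal.

3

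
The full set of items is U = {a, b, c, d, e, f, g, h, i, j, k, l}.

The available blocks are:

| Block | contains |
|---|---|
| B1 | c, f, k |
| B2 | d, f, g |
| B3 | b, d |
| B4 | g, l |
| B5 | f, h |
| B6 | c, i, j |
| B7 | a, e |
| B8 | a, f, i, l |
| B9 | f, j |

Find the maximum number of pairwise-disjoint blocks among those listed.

B3, B4, B5, B6, B7 are pairwise disjoint (B3={b,d}; B4={g,l}; B5={f,h}; B6={c,i,j}; B7={a,e}).
Every remaining block overlaps one of these, and no 6 of the listed blocks are pairwise disjoint, so 5 is the maximum.

5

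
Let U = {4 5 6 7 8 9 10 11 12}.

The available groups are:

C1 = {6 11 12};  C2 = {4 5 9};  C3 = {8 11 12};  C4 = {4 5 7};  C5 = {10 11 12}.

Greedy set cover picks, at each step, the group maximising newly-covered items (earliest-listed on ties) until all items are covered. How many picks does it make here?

5

Greedy: pick C1 (covers 3 new) → pick C2 (covers 3 new) → pick C3 (covers 1 new) → pick C4 (covers 1 new) → pick C5 (covers 1 new). Total picks: 5.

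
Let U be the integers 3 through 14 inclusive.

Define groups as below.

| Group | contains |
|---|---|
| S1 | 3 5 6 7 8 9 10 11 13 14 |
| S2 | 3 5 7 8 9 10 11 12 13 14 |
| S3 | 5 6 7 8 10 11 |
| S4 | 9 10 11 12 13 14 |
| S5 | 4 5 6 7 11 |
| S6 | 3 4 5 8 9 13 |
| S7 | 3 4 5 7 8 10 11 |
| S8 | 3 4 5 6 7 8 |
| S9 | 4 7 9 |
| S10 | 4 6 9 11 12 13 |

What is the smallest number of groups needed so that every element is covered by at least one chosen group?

Take {S2, S10}. Their union is {3, 4, 5, 6, 7, 8, 9, 10, 11, 12, 13, 14}, which is all 12 elements.
No single group has all 12 elements (the largest, S1, has 10), so 2 is optimal.

2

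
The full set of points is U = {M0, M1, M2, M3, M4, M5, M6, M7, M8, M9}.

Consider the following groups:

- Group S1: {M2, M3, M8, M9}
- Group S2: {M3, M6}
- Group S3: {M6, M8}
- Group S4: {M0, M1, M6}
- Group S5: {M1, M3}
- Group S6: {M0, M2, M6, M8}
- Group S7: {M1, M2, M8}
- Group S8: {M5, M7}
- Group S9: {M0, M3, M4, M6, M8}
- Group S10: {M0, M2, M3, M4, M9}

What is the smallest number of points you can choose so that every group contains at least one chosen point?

4

The 4 points {M1, M3, M5, M8} hit every group.
No choice of 3 points meets every group, so 4 is the minimum.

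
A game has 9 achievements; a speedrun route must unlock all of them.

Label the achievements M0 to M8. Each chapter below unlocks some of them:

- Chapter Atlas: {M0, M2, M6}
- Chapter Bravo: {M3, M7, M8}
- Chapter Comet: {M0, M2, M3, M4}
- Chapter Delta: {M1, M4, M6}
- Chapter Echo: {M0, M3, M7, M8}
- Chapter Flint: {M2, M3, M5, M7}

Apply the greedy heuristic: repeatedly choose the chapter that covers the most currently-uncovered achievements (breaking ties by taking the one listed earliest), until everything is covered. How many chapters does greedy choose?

4

Greedy: pick Comet (covers 4 new) → pick Bravo (covers 2 new) → pick Delta (covers 2 new) → pick Flint (covers 1 new). Total picks: 4.
(The true minimum cover uses only 3 chapters, so greedy is not optimal here.)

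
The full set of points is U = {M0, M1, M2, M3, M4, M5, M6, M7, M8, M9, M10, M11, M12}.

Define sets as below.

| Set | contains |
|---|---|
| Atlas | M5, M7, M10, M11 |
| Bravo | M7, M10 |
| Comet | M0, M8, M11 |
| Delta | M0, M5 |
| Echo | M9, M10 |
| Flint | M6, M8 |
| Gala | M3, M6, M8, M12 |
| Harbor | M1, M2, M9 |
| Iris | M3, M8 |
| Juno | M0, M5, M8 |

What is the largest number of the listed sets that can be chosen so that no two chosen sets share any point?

Bravo, Delta, Gala, Harbor are pairwise disjoint (Bravo={M7,M10}; Delta={M0,M5}; Gala={M3,M6,M8,M12}; Harbor={M1,M2,M9}).
Every remaining set overlaps one of these, and no 5 of the listed sets are pairwise disjoint, so 4 is the maximum.

4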